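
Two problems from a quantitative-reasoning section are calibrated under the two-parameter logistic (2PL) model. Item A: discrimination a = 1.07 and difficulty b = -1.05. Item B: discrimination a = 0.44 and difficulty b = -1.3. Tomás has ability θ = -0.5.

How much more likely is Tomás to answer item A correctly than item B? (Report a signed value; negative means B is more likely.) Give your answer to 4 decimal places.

0.0559

P(θ) = 1 / (1 + exp(−a(θ − b)))
P_A = 0.6430
P_B = 0.5871
P_A − P_B = 0.0559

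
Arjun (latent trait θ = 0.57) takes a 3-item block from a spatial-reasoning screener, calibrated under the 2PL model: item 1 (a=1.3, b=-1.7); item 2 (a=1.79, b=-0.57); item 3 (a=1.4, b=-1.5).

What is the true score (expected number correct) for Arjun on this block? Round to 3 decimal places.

2.783

P(θ) = 1 / (1 + exp(−a(θ − b)))
P_1 = 1/(1+e^{-2.9510}) = 0.9503
P_2 = 1/(1+e^{-2.0406}) = 0.8850
P_3 = 1/(1+e^{-2.8980}) = 0.9477
E[score] = 0.9503 + 0.8850 + 0.9477 = 2.7831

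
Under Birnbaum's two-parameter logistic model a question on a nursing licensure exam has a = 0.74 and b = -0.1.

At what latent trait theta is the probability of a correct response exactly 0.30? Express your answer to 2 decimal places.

P(theta) = 1 / (1 + exp(−a(theta − b)))
logit = ln(0.3000/0.7000) = -0.8473
theta = b + logit/(a) = -0.1 + (-0.8473)/0.7400 = -1.2450

-1.24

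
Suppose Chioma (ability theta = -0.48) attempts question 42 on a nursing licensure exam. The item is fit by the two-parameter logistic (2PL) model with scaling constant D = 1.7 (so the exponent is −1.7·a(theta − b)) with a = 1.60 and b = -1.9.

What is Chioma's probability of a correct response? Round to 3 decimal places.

0.979

P(theta) = 1 / (1 + exp(−D·a(theta − b)))
Exponent: 1.7 × 1.60 × (-0.48 − (-1.9)) = 3.8624
1/(1 + e^{-3.8624}) = 0.9794
P = 0.9794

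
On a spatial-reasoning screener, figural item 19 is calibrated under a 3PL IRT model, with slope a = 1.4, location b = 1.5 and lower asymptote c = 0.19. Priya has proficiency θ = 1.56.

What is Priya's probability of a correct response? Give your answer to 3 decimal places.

0.612

P(θ) = c + (1 − c) · 1 / (1 + exp(−a(θ − b)))
Exponent: 1.4 × (1.56 − 1.5) = 0.0840
1/(1 + e^{-0.0840}) = 0.5210
P = 0.19 + 0.81 × 0.5210 = 0.6120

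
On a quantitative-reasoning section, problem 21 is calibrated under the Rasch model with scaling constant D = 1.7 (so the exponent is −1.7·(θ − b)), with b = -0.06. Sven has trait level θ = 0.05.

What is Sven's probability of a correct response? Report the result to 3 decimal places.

0.547

P(θ) = 1 / (1 + exp(−D·(θ − b)))
Exponent: 1.7 × (0.05 − (-0.06)) = 0.1870
1/(1 + e^{-0.1870}) = 0.5466
P = 0.5466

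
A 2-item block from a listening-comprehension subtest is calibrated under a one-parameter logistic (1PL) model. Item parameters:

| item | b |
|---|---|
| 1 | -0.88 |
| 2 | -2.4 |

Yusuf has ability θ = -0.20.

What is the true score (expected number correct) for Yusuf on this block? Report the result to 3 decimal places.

1.564

P(θ) = 1 / (1 + exp(−(θ − b)))
P_1 = 1/(1+e^{-0.6800}) = 0.6637
P_2 = 1/(1+e^{-2.2000}) = 0.9002
E[score] = 0.6637 + 0.9002 = 1.5640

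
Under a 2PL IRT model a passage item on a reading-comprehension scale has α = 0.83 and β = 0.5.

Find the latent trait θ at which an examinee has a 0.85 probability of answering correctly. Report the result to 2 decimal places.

2.59

P(θ) = 1 / (1 + exp(−α(θ − β)))
logit = ln(0.8500/0.1500) = 1.7346
θ = β + logit/(α) = 0.5 + 1.7346/0.8300 = 2.5899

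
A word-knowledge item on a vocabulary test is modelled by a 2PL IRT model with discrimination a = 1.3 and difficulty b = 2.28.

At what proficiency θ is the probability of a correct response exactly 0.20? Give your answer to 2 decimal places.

P(θ) = 1 / (1 + exp(−a(θ − b)))
logit = ln(0.2000/0.8000) = -1.3863
θ = b + logit/(a) = 2.28 + (-1.3863)/1.3000 = 1.2136

1.21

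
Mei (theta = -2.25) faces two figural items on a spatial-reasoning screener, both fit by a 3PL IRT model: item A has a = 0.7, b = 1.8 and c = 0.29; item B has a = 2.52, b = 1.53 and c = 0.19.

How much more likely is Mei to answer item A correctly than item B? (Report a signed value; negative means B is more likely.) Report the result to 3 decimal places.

0.139

P(theta) = c + (1 − c) · 1 / (1 + exp(−a(theta − b)))
P_A = 0.3294
P_B = 0.1901
P_A − P_B = 0.1393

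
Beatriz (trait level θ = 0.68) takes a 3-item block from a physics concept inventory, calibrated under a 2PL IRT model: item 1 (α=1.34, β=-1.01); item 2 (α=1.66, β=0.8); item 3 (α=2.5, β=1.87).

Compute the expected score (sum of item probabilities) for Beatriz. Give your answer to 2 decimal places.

P(θ) = 1 / (1 + exp(−α(θ − β)))
P_1 = 1/(1+e^{-2.2646}) = 0.9059
P_2 = 1/(1+e^{0.1992}) = 0.4504
P_3 = 1/(1+e^{2.9750}) = 0.0486
E[score] = 0.9059 + 0.4504 + 0.0486 = 1.4048

1.40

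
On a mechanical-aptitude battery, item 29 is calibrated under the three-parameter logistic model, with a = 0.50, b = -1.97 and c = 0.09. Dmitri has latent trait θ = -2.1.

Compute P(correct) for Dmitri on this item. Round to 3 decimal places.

P(θ) = c + (1 − c) · 1 / (1 + exp(−a(θ − b)))
Exponent: 0.50 × (-2.1 − (-1.97)) = -0.0650
1/(1 + e^{0.0650}) = 0.4838
P = 0.09 + 0.91 × 0.4838 = 0.5302

0.530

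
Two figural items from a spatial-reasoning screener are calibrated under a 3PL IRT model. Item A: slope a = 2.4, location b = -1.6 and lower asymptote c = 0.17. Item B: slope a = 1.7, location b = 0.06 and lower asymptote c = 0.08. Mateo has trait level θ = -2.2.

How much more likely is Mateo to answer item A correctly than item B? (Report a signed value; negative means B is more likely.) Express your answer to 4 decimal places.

P(θ) = c + (1 − c) · 1 / (1 + exp(−a(θ − b)))
P_A = 0.3290
P_B = 0.0993
P_A − P_B = 0.2297

0.2297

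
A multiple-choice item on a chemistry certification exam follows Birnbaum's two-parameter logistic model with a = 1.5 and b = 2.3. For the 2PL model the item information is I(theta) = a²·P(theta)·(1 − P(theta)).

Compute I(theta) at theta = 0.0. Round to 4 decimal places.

P = 1/(1+e^{3.4500}) = 0.0308
P(1−P) = 0.0308 × 0.9692 = 0.0298
I = a² × P(1−P) = 1.5² × 0.0298 = 0.06710

0.0671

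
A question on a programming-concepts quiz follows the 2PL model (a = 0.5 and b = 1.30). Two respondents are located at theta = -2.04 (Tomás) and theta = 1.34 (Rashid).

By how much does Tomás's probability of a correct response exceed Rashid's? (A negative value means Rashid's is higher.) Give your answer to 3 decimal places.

P(theta) = 1 / (1 + exp(−a(theta − b)))
P(Tomás) = 0.1584  [exponent -1.6700]
P(Rashid) = 0.5050  [exponent 0.0200]
Difference = 0.1584 − 0.5050 = -0.3466

-0.347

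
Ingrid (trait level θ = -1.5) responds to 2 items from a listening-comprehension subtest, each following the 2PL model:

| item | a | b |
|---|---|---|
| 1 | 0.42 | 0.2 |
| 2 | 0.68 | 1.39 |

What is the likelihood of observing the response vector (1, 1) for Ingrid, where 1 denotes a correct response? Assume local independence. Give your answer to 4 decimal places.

0.0404

P(θ) = 1 / (1 + exp(−a(θ − b)))
P_1 = 1/(1+e^{0.7140}) = 0.3287
P_2 = 1/(1+e^{1.9652}) = 0.1229
L = P_1 × P_2 = 0.3287 × 0.1229 = 0.04040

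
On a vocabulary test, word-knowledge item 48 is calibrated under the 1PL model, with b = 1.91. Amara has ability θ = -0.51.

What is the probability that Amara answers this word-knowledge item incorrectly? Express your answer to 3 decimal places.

P(θ) = 1 / (1 + exp(−(θ − b)))
Exponent: (-0.51 − 1.91) = -2.4200
1/(1 + e^{2.4200}) = 0.0817
P = 0.0817
P(incorrect) = 1 − 0.0817 = 0.9183

0.918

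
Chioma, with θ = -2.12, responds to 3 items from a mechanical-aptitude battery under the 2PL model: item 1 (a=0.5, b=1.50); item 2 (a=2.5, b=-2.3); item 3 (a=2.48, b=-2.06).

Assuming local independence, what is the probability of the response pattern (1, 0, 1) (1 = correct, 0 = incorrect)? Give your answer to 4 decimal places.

0.0253

P(θ) = 1 / (1 + exp(−a(θ − b)))
P_1 = 1/(1+e^{1.8100}) = 0.1406
P_2 = 1/(1+e^{-0.4500}) = 0.6106
P_3 = 1/(1+e^{0.1488}) = 0.4629
L = P_1 × (1−P_2) × P_3 = 0.1406 × 0.3894 × 0.4629 = 0.02535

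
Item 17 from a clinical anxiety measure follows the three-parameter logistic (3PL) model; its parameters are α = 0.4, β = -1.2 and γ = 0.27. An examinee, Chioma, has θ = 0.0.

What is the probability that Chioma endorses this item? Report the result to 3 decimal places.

P(θ) = γ + (1 − γ) · 1 / (1 + exp(−α(θ − β)))
Exponent: 0.4 × (0.0 − (-1.2)) = 0.4800
1/(1 + e^{-0.4800}) = 0.6177
P = 0.27 + 0.73 × 0.6177 = 0.7210

0.721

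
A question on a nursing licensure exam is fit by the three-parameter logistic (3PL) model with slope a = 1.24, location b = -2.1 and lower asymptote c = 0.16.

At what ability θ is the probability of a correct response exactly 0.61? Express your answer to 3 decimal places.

P(θ) = c + (1 − c) · 1 / (1 + exp(−a(θ − b)))
Remove guessing floor: (0.61 − 0.16)/(1 − 0.16) = 0.5357
logit = ln(0.5357/0.4643) = 0.1431
θ = b + logit/(a) = -2.1 + 0.1431/1.2400 = -1.9846

-1.985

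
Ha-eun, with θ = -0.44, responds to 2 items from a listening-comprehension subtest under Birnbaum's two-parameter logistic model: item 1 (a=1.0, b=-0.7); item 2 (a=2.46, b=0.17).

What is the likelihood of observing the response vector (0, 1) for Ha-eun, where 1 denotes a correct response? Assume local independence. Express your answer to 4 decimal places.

0.0794

P(θ) = 1 / (1 + exp(−a(θ − b)))
P_1 = 1/(1+e^{-0.2600}) = 0.5646
P_2 = 1/(1+e^{1.5006}) = 0.1823
L = (1−P_1) × P_2 = 0.4354 × 0.1823 = 0.07938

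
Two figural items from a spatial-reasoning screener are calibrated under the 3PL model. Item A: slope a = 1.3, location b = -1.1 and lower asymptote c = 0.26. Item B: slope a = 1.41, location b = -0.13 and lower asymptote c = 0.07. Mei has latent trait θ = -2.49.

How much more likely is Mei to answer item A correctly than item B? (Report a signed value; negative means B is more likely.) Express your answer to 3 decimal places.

0.262

P(θ) = c + (1 − c) · 1 / (1 + exp(−a(θ − b)))
P_A = 0.3643
P_B = 0.1022
P_A − P_B = 0.2621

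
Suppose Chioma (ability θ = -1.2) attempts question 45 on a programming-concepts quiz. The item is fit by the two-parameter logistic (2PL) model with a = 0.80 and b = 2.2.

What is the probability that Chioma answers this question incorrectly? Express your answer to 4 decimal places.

0.9382

P(θ) = 1 / (1 + exp(−a(θ − b)))
Exponent: 0.80 × (-1.2 − 2.2) = -2.7200
1/(1 + e^{2.7200}) = 0.0618
P(incorrect) = 1 − 0.0618 = 0.9382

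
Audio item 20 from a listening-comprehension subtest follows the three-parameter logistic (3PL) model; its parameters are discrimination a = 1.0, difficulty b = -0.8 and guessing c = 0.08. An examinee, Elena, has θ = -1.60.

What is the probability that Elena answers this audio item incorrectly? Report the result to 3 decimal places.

0.635

P(θ) = c + (1 − c) · 1 / (1 + exp(−a(θ − b)))
Exponent: 1.0 × (-1.60 − (-0.8)) = -0.8000
1/(1 + e^{0.8000}) = 0.3100
P = 0.08 + 0.92 × 0.3100 = 0.3652
P(incorrect) = 1 − 0.3652 = 0.6348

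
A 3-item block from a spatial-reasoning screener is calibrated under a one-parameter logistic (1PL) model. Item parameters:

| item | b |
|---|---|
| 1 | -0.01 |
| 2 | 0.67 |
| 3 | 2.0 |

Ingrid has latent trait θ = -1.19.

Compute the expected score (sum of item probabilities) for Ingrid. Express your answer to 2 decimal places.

P(θ) = 1 / (1 + exp(−(θ − b)))
P_1 = 1/(1+e^{1.1800}) = 0.2351
P_2 = 1/(1+e^{1.8600}) = 0.1347
P_3 = 1/(1+e^{3.1900}) = 0.0395
E[score] = 0.2351 + 0.1347 + 0.0395 = 0.4093

0.41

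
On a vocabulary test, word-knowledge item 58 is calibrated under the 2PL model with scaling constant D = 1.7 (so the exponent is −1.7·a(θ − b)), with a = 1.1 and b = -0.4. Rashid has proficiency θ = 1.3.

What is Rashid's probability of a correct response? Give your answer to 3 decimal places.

0.960

P(θ) = 1 / (1 + exp(−D·a(θ − b)))
Exponent: 1.7 × 1.1 × (1.3 − (-0.4)) = 3.1790
1/(1 + e^{-3.1790}) = 0.9600
P = 0.9600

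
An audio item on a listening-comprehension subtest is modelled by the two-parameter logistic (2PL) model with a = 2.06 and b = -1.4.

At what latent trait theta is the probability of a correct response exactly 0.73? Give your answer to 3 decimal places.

P(theta) = 1 / (1 + exp(−a(theta − b)))
logit = ln(0.7300/0.2700) = 0.9946
theta = b + logit/(a) = -1.4 + 0.9946/2.0600 = -0.9172

-0.917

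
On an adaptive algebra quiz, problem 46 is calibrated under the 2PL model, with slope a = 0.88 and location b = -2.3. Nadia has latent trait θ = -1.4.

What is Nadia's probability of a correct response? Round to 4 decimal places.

P(θ) = 1 / (1 + exp(−a(θ − b)))
Exponent: 0.88 × (-1.4 − (-2.3)) = 0.7920
1/(1 + e^{-0.7920}) = 0.6883

0.6883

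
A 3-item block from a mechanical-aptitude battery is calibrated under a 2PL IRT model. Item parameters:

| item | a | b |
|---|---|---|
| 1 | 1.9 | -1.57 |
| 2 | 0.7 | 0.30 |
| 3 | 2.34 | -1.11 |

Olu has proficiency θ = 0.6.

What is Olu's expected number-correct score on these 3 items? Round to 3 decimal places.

P(θ) = 1 / (1 + exp(−a(θ − b)))
P_1 = 1/(1+e^{-4.1230}) = 0.9841
P_2 = 1/(1+e^{-0.2100}) = 0.5523
P_3 = 1/(1+e^{-4.0014}) = 0.9820
E[score] = 0.9841 + 0.5523 + 0.9820 = 2.5184

2.518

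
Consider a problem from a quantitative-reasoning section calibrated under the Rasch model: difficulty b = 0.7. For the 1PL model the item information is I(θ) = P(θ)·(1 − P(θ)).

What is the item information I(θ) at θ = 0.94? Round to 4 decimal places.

0.2464

P = 1/(1+e^{-0.2400}) = 0.5597
P(1−P) = 0.5597 × 0.4403 = 0.2464
I = P(1−P) = 0.24643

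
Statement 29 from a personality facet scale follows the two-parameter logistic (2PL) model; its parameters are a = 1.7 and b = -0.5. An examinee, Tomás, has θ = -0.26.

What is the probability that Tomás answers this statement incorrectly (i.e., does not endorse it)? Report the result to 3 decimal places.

0.399

P(θ) = 1 / (1 + exp(−a(θ − b)))
Exponent: 1.7 × (-0.26 − (-0.5)) = 0.4080
1/(1 + e^{-0.4080}) = 0.6006
P(incorrect) = 1 − 0.6006 = 0.3994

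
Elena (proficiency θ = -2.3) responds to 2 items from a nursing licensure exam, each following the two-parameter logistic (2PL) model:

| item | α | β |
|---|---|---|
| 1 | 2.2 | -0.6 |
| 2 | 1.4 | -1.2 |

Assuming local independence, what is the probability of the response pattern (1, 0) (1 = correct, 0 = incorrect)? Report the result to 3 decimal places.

P(θ) = 1 / (1 + exp(−α(θ − β)))
P_1 = 1/(1+e^{3.7400}) = 0.0232
P_2 = 1/(1+e^{1.5400}) = 0.1765
L = P_1 × (1−P_2) = 0.0232 × 0.8235 = 0.01911

0.019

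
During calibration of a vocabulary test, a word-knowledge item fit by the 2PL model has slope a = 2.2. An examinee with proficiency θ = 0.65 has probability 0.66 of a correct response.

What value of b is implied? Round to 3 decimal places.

P(θ) = 1 / (1 + exp(−a(θ − b)))
logit(0.66) = ln(0.66/0.34) = 0.6633
b = θ − logit/(a) = 0.65 − 0.6633/2.2000 = 0.3485

0.349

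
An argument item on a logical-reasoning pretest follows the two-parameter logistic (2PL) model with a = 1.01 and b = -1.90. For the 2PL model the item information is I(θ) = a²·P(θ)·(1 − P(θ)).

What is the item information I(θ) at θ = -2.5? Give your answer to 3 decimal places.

0.233

P = 1/(1+e^{0.6060}) = 0.3530
P(1−P) = 0.3530 × 0.6470 = 0.2284
I = a² × P(1−P) = 1.01² × 0.2284 = 0.23297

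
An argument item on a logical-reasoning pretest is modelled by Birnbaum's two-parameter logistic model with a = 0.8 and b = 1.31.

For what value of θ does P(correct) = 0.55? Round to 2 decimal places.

P(θ) = 1 / (1 + exp(−a(θ − b)))
logit = ln(0.5500/0.4500) = 0.2007
θ = b + logit/(a) = 1.31 + 0.2007/0.8000 = 1.5608

1.56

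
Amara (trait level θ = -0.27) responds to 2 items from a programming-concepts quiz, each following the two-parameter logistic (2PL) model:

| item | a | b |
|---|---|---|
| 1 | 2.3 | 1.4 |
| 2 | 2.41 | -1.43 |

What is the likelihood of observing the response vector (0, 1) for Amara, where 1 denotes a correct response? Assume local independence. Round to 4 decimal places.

P(θ) = 1 / (1 + exp(−a(θ − b)))
P_1 = 1/(1+e^{3.8410}) = 0.0210
P_2 = 1/(1+e^{-2.7956}) = 0.9424
L = (1−P_1) × P_2 = 0.9790 × 0.9424 = 0.92263

0.9226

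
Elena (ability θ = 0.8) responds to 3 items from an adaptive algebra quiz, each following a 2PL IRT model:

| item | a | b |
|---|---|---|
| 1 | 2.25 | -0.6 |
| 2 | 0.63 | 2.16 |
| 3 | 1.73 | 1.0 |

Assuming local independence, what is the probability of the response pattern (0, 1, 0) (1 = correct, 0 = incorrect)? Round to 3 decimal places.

P(θ) = 1 / (1 + exp(−a(θ − b)))
P_1 = 1/(1+e^{-3.1500}) = 0.9589
P_2 = 1/(1+e^{0.8568}) = 0.2980
P_3 = 1/(1+e^{0.3460}) = 0.4144
L = (1−P_1) × P_2 × (1−P_3) = 0.0411 × 0.2980 × 0.5856 = 0.00717

0.007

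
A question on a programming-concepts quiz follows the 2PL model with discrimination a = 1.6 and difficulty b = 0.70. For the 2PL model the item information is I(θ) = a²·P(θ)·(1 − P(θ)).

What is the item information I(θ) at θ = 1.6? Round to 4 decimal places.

0.3964

P = 1/(1+e^{-1.4400}) = 0.8085
P(1−P) = 0.8085 × 0.1915 = 0.1549
I = a² × P(1−P) = 1.6² × 0.1549 = 0.39643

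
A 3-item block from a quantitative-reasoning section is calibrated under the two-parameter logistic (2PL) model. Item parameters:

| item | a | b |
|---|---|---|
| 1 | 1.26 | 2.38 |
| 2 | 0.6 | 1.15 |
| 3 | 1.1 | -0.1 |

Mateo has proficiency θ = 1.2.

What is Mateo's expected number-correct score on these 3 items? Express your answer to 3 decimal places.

P(θ) = 1 / (1 + exp(−a(θ − b)))
P_1 = 1/(1+e^{1.4868}) = 0.1844
P_2 = 1/(1+e^{-0.0300}) = 0.5075
P_3 = 1/(1+e^{-1.4300}) = 0.8069
E[score] = 0.1844 + 0.5075 + 0.8069 = 1.4988

1.499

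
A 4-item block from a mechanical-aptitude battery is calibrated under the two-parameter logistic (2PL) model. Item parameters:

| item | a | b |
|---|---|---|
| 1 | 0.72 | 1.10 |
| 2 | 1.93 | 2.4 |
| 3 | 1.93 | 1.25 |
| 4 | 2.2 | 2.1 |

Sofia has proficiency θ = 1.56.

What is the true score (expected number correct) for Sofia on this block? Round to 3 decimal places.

P(θ) = 1 / (1 + exp(−a(θ − b)))
P_1 = 1/(1+e^{-0.3312}) = 0.5821
P_2 = 1/(1+e^{1.6212}) = 0.1650
P_3 = 1/(1+e^{-0.5983}) = 0.6453
P_4 = 1/(1+e^{1.1880}) = 0.2336
E[score] = 0.5821 + 0.1650 + 0.6453 + 0.2336 = 1.6260

1.626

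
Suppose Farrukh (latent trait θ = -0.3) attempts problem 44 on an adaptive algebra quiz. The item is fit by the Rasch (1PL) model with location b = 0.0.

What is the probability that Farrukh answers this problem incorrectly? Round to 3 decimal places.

0.574

P(θ) = 1 / (1 + exp(−(θ − b)))
Exponent: (-0.3 − 0.0) = -0.3000
1/(1 + e^{0.3000}) = 0.4256
P = 0.4256
P(incorrect) = 1 − 0.4256 = 0.5744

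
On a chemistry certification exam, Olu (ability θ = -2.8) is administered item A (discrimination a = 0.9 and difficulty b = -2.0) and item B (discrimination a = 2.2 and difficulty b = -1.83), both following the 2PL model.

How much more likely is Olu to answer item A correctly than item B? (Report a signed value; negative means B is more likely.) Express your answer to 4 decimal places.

P(θ) = 1 / (1 + exp(−a(θ − b)))
P_A = 0.3274
P_B = 0.1058
P_A − P_B = 0.2216

0.2216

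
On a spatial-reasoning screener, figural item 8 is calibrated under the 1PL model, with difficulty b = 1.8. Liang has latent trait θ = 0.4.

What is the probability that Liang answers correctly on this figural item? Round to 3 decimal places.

P(θ) = 1 / (1 + exp(−(θ − b)))
Exponent: (0.4 − 1.8) = -1.4000
1/(1 + e^{1.4000}) = 0.1978
P = 0.1978

0.198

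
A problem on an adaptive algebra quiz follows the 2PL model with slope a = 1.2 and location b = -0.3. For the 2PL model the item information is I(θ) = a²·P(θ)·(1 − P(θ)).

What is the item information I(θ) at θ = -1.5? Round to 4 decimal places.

P = 1/(1+e^{1.4400}) = 0.1915
P(1−P) = 0.1915 × 0.8085 = 0.1549
I = a² × P(1−P) = 1.2² × 0.1549 = 0.22299

0.2230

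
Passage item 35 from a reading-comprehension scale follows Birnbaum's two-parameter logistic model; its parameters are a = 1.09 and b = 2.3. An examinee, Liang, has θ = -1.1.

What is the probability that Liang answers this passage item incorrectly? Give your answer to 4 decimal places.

P(θ) = 1 / (1 + exp(−a(θ − b)))
Exponent: 1.09 × (-1.1 − 2.3) = -3.7060
1/(1 + e^{3.7060}) = 0.0240
P(incorrect) = 1 − 0.0240 = 0.9760

0.9760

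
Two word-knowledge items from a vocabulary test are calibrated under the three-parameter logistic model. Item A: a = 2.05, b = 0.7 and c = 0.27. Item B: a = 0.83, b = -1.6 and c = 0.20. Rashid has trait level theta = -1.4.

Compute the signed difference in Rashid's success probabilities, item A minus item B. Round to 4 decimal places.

P(theta) = c + (1 − c) · 1 / (1 + exp(−a(theta − b)))
P_A = 0.2797
P_B = 0.6331
P_A − P_B = -0.3534

-0.3534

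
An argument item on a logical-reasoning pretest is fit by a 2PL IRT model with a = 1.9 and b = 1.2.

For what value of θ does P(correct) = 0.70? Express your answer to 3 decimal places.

P(θ) = 1 / (1 + exp(−a(θ − b)))
logit = ln(0.7000/0.3000) = 0.8473
θ = b + logit/(a) = 1.2 + 0.8473/1.9000 = 1.6459

1.646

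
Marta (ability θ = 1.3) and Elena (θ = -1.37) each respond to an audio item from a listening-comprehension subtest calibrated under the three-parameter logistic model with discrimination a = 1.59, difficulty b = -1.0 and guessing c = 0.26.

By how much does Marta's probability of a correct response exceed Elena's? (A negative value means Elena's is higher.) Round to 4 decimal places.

0.4572

P(θ) = c + (1 − c) · 1 / (1 + exp(−a(θ − b)))
P(Marta) = 0.9814  [exponent 3.6570]
P(Elena) = 0.5242  [exponent -0.5883]
Difference = 0.9814 − 0.5242 = 0.4572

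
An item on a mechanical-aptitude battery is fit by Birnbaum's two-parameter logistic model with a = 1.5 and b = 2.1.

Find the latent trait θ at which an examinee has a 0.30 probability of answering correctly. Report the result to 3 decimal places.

P(θ) = 1 / (1 + exp(−a(θ − b)))
logit = ln(0.3000/0.7000) = -0.8473
θ = b + logit/(a) = 2.1 + (-0.8473)/1.5000 = 1.5351

1.535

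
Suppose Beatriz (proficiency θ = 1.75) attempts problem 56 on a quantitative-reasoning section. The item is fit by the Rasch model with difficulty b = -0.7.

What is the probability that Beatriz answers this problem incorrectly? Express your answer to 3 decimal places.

P(θ) = 1 / (1 + exp(−(θ − b)))
Exponent: (1.75 − (-0.7)) = 2.4500
1/(1 + e^{-2.4500}) = 0.9206
P = 0.9206
P(incorrect) = 1 − 0.9206 = 0.0794

0.079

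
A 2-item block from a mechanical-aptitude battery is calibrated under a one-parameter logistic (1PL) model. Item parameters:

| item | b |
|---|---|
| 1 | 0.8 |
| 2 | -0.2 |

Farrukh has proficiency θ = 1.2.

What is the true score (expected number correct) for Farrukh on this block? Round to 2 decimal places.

P(θ) = 1 / (1 + exp(−(θ − b)))
P_1 = 1/(1+e^{-0.4000}) = 0.5987
P_2 = 1/(1+e^{-1.4000}) = 0.8022
E[score] = 0.5987 + 0.8022 = 1.4009

1.40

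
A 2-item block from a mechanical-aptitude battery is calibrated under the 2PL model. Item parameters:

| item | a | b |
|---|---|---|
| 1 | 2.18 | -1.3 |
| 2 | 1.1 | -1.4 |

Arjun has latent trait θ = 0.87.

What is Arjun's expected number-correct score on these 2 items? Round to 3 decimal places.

1.915

P(θ) = 1 / (1 + exp(−a(θ − b)))
P_1 = 1/(1+e^{-4.7306}) = 0.9913
P_2 = 1/(1+e^{-2.4970}) = 0.9239
E[score] = 0.9913 + 0.9239 = 1.9152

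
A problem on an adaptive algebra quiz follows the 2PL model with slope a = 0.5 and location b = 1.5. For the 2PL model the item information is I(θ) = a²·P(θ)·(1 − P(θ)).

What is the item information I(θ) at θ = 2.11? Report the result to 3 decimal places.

0.061

P = 1/(1+e^{-0.3050}) = 0.5757
P(1−P) = 0.5757 × 0.4243 = 0.2443
I = a² × P(1−P) = 0.5² × 0.2443 = 0.06107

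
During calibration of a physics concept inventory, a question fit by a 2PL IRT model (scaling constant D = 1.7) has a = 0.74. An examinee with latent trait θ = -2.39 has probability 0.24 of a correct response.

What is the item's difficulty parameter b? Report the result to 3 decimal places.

-1.474

P(θ) = 1 / (1 + exp(−D·a(θ − b)))
logit(0.24) = ln(0.24/0.76) = -1.1527
b = θ − logit/(1.7·a) = -2.39 − (-1.1527)/1.2580 = -1.4737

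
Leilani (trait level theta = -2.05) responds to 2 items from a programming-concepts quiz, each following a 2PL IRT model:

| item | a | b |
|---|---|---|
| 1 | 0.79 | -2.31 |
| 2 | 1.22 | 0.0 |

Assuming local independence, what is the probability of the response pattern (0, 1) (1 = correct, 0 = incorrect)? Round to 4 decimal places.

0.0340

P(theta) = 1 / (1 + exp(−a(theta − b)))
P_1 = 1/(1+e^{-0.2054}) = 0.5512
P_2 = 1/(1+e^{2.5010}) = 0.0758
L = (1−P_1) × P_2 = 0.4488 × 0.0758 = 0.03402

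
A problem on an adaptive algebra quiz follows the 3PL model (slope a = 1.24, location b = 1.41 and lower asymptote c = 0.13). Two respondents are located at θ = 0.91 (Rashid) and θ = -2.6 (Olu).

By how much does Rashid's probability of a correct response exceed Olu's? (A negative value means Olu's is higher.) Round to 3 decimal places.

0.298

P(θ) = c + (1 − c) · 1 / (1 + exp(−a(θ − b)))
P(Rashid) = 0.4343  [exponent -0.6200]
P(Olu) = 0.1360  [exponent -4.9724]
Difference = 0.4343 − 0.1360 = 0.2983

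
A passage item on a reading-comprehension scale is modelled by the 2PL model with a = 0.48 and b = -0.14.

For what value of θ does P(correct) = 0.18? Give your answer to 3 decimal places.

-3.299

P(θ) = 1 / (1 + exp(−a(θ − b)))
logit = ln(0.1800/0.8200) = -1.5163
θ = b + logit/(a) = -0.14 + (-1.5163)/0.4800 = -3.2991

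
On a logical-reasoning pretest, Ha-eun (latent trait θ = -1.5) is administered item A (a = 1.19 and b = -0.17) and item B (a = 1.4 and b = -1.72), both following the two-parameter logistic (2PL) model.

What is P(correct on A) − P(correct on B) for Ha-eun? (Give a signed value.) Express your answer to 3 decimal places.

P(θ) = 1 / (1 + exp(−a(θ − b)))
P_A = 0.1704
P_B = 0.5764
P_A − P_B = -0.4060

-0.406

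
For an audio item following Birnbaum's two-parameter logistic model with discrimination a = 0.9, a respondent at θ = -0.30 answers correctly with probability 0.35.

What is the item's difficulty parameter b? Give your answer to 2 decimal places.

P(θ) = 1 / (1 + exp(−a(θ − b)))
logit(0.35) = ln(0.35/0.65) = -0.6190
b = θ − logit/(a) = -0.30 − (-0.6190)/0.9000 = 0.3878

0.39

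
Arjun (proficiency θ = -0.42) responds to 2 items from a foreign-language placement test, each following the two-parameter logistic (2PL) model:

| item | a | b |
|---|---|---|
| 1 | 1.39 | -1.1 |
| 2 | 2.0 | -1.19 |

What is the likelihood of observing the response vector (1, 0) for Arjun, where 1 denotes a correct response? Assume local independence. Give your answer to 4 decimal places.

0.1271

P(θ) = 1 / (1 + exp(−a(θ − b)))
P_1 = 1/(1+e^{-0.9452}) = 0.7201
P_2 = 1/(1+e^{-1.5400}) = 0.8235
L = P_1 × (1−P_2) = 0.7201 × 0.1765 = 0.12713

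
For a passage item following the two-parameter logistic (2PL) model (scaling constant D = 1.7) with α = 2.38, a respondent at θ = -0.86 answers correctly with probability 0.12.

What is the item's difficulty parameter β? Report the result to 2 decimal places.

P(θ) = 1 / (1 + exp(−D·α(θ − β)))
logit(0.12) = ln(0.12/0.88) = -1.9924
β = θ − logit/(1.7·α) = -0.86 − (-1.9924)/4.0460 = -0.3676

-0.37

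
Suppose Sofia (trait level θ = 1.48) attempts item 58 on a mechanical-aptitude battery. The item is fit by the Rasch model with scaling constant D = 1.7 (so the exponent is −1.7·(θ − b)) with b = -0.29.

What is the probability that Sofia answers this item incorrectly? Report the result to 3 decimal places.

0.047

P(θ) = 1 / (1 + exp(−D·(θ − b)))
Exponent: 1.7 × (1.48 − (-0.29)) = 3.0090
1/(1 + e^{-3.0090}) = 0.9530
P = 0.9530
P(incorrect) = 1 − 0.9530 = 0.0470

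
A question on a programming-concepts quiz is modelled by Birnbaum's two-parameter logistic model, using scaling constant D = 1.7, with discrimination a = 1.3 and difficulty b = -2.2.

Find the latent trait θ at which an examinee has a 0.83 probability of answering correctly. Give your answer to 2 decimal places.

P(θ) = 1 / (1 + exp(−D·a(θ − b)))
logit = ln(0.8300/0.1700) = 1.5856
θ = b + logit/(1.7·a) = -2.2 + 1.5856/2.2100 = -1.4825

-1.48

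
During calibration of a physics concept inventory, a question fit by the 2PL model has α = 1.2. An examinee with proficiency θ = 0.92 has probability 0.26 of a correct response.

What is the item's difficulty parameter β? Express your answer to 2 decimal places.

P(θ) = 1 / (1 + exp(−α(θ − β)))
logit(0.26) = ln(0.26/0.74) = -1.0460
β = θ − logit/(α) = 0.92 − (-1.0460)/1.2000 = 1.7916

1.79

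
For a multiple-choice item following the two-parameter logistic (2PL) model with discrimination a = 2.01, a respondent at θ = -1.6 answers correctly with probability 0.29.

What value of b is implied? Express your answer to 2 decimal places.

P(θ) = 1 / (1 + exp(−a(θ − b)))
logit(0.29) = ln(0.29/0.71) = -0.8954
b = θ − logit/(a) = -1.6 − (-0.8954)/2.0100 = -1.1545

-1.15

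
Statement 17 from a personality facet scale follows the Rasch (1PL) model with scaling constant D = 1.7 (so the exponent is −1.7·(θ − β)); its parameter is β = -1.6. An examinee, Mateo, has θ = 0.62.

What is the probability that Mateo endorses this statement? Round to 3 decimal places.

P(θ) = 1 / (1 + exp(−D·(θ − β)))
Exponent: 1.7 × (0.62 − (-1.6)) = 3.7740
1/(1 + e^{-3.7740}) = 0.9776
P = 0.9776

0.978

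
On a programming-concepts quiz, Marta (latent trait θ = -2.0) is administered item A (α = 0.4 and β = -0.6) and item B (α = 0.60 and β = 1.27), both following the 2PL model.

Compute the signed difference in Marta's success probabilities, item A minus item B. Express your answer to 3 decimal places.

0.240

P(θ) = 1 / (1 + exp(−α(θ − β)))
P_A = 0.3635
P_B = 0.1233
P_A − P_B = 0.2403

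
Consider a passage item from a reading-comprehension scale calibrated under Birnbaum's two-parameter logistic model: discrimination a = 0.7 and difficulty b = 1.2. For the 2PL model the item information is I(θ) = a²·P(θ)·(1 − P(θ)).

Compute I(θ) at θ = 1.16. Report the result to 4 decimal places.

0.1225

P = 1/(1+e^{0.0280}) = 0.4930
P(1−P) = 0.4930 × 0.5070 = 0.2500
I = a² × P(1−P) = 0.7² × 0.2500 = 0.12248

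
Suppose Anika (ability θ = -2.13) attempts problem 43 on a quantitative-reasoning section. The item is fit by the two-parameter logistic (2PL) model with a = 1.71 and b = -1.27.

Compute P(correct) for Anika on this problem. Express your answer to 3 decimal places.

0.187

P(θ) = 1 / (1 + exp(−a(θ − b)))
Exponent: 1.71 × (-2.13 − (-1.27)) = -1.4706
1/(1 + e^{1.4706}) = 0.1869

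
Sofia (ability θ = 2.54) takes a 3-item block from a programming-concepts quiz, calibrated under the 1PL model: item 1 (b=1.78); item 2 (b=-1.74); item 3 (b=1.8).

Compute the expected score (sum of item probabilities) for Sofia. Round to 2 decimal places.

2.34

P(θ) = 1 / (1 + exp(−(θ − b)))
P_1 = 1/(1+e^{-0.7600}) = 0.6814
P_2 = 1/(1+e^{-4.2800}) = 0.9863
P_3 = 1/(1+e^{-0.7400}) = 0.6770
E[score] = 0.6814 + 0.9863 + 0.6770 = 2.3447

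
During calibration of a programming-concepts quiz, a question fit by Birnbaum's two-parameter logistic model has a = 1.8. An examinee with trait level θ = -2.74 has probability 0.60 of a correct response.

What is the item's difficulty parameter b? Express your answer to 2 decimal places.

P(θ) = 1 / (1 + exp(−a(θ − b)))
logit(0.60) = ln(0.60/0.40) = 0.4055
b = θ − logit/(a) = -2.74 − 0.4055/1.8000 = -2.9653

-2.97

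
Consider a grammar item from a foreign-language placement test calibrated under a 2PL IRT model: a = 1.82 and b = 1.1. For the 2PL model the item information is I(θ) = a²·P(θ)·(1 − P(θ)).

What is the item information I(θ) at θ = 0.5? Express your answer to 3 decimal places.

P = 1/(1+e^{1.0920}) = 0.2512
P(1−P) = 0.2512 × 0.7488 = 0.1881
I = a² × P(1−P) = 1.82² × 0.1881 = 0.62313

0.623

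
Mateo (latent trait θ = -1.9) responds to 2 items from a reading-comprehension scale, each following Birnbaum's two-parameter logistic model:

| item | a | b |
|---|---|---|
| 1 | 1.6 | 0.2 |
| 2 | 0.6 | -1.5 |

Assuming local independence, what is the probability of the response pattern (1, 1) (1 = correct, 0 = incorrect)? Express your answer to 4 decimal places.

P(θ) = 1 / (1 + exp(−a(θ − b)))
P_1 = 1/(1+e^{3.3600}) = 0.0336
P_2 = 1/(1+e^{0.2400}) = 0.4403
L = P_1 × P_2 = 0.0336 × 0.4403 = 0.01478

0.0148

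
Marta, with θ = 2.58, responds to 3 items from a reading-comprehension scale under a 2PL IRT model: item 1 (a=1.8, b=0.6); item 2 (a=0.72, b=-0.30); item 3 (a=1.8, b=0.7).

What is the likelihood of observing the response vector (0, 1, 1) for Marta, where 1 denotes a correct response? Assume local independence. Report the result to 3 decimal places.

0.024

P(θ) = 1 / (1 + exp(−a(θ − b)))
P_1 = 1/(1+e^{-3.5640}) = 0.9725
P_2 = 1/(1+e^{-2.0736}) = 0.8883
P_3 = 1/(1+e^{-3.3840}) = 0.9672
L = (1−P_1) × P_2 × P_3 = 0.0275 × 0.8883 × 0.9672 = 0.02367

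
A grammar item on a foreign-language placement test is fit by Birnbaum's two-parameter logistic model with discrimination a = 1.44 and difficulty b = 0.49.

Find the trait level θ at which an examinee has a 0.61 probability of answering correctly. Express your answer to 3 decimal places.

0.801

P(θ) = 1 / (1 + exp(−a(θ − b)))
logit = ln(0.6100/0.3900) = 0.4473
θ = b + logit/(a) = 0.49 + 0.4473/1.4400 = 0.8006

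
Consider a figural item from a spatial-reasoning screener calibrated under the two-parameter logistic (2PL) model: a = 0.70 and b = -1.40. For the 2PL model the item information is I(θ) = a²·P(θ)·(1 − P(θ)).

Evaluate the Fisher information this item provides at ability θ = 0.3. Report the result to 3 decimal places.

0.088

P = 1/(1+e^{-1.1900}) = 0.7667
P(1−P) = 0.7667 × 0.2333 = 0.1788
I = a² × P(1−P) = 0.70² × 0.1788 = 0.08764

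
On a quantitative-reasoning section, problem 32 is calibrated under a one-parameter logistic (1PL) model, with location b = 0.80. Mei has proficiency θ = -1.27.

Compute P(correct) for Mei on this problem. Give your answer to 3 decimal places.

0.112

P(θ) = 1 / (1 + exp(−(θ − b)))
Exponent: (-1.27 − 0.80) = -2.0700
1/(1 + e^{2.0700}) = 0.1120
P = 0.1120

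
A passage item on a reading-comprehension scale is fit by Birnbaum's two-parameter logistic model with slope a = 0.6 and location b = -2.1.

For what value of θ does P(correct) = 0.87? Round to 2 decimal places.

P(θ) = 1 / (1 + exp(−a(θ − b)))
logit = ln(0.8700/0.1300) = 1.9010
θ = b + logit/(a) = -2.1 + 1.9010/0.6000 = 1.0683

1.07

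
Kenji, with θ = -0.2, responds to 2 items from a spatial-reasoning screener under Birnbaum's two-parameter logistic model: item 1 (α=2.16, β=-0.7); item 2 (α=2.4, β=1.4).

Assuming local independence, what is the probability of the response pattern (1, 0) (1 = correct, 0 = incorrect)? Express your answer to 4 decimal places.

0.7308

P(θ) = 1 / (1 + exp(−α(θ − β)))
P_1 = 1/(1+e^{-1.0800}) = 0.7465
P_2 = 1/(1+e^{3.8400}) = 0.0210
L = P_1 × (1−P_2) = 0.7465 × 0.9790 = 0.73079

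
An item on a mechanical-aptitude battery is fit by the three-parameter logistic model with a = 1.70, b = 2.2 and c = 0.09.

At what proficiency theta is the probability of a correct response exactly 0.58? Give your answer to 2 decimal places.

P(theta) = c + (1 − c) · 1 / (1 + exp(−a(theta − b)))
Remove guessing floor: (0.58 − 0.09)/(1 − 0.09) = 0.5385
logit = ln(0.5385/0.4615) = 0.1542
theta = b + logit/(a) = 2.2 + 0.1542/1.7000 = 2.2907

2.29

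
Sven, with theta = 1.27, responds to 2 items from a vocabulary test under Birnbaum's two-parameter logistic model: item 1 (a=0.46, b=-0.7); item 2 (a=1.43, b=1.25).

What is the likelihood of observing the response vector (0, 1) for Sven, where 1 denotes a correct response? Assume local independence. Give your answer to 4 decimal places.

0.1459

P(theta) = 1 / (1 + exp(−a(theta − b)))
P_1 = 1/(1+e^{-0.9062}) = 0.7122
P_2 = 1/(1+e^{-0.0286}) = 0.5071
L = (1−P_1) × P_2 = 0.2878 × 0.5071 = 0.14595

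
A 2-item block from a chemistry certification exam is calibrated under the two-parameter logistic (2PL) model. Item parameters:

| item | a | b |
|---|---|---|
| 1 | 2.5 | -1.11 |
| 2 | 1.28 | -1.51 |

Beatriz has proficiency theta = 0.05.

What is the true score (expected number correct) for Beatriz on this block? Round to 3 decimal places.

1.828

P(theta) = 1 / (1 + exp(−a(theta − b)))
P_1 = 1/(1+e^{-2.9000}) = 0.9478
P_2 = 1/(1+e^{-1.9968}) = 0.8805
E[score] = 0.9478 + 0.8805 = 1.8283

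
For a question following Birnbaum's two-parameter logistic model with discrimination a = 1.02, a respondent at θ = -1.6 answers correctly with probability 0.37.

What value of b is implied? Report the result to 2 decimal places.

-1.08

P(θ) = 1 / (1 + exp(−a(θ − b)))
logit(0.37) = ln(0.37/0.63) = -0.5322
b = θ − logit/(a) = -1.6 − (-0.5322)/1.0200 = -1.0782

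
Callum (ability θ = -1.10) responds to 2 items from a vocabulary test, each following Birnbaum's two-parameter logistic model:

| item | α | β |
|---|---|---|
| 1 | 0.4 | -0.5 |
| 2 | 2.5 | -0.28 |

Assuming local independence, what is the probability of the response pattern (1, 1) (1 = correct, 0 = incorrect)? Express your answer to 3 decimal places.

0.050

P(θ) = 1 / (1 + exp(−α(θ − β)))
P_1 = 1/(1+e^{0.2400}) = 0.4403
P_2 = 1/(1+e^{2.0500}) = 0.1141
L = P_1 × P_2 = 0.4403 × 0.1141 = 0.05022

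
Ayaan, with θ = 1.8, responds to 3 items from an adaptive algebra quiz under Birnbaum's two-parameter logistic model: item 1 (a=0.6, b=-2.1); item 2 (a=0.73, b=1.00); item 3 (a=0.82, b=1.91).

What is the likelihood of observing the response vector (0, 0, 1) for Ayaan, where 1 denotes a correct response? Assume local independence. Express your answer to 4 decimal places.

0.0150

P(θ) = 1 / (1 + exp(−a(θ − b)))
P_1 = 1/(1+e^{-2.3400}) = 0.9121
P_2 = 1/(1+e^{-0.5840}) = 0.6420
P_3 = 1/(1+e^{0.0902}) = 0.4775
L = (1−P_1) × (1−P_2) × P_3 = 0.0879 × 0.3580 × 0.4775 = 0.01502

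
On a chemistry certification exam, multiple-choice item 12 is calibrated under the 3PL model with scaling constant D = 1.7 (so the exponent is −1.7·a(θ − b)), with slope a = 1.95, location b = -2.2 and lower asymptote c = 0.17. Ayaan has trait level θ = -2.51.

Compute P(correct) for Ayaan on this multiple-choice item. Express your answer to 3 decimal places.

P(θ) = c + (1 − c) · 1 / (1 + exp(−D·a(θ − b)))
Exponent: 1.7 × 1.95 × (-2.51 − (-2.2)) = -1.0276
1/(1 + e^{1.0276}) = 0.2635
P = 0.17 + 0.83 × 0.2635 = 0.3887

0.389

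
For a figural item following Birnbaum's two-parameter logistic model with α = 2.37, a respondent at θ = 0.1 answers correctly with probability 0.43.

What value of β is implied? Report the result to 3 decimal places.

0.219

P(θ) = 1 / (1 + exp(−α(θ − β)))
logit(0.43) = ln(0.43/0.57) = -0.2819
β = θ − logit/(α) = 0.1 − (-0.2819)/2.3700 = 0.2189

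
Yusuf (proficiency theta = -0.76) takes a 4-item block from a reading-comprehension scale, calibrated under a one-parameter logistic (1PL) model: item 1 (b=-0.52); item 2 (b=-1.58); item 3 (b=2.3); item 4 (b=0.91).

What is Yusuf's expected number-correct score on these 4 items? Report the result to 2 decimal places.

1.34

P(theta) = 1 / (1 + exp(−(theta − b)))
P_1 = 1/(1+e^{0.2400}) = 0.4403
P_2 = 1/(1+e^{-0.8200}) = 0.6942
P_3 = 1/(1+e^{3.0600}) = 0.0448
P_4 = 1/(1+e^{1.6700}) = 0.1584
E[score] = 0.4403 + 0.6942 + 0.0448 + 0.1584 = 1.3377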